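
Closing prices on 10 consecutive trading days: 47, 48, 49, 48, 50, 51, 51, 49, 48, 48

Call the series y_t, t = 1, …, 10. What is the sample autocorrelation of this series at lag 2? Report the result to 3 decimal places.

Mean ȳ = (47 + 48 + 49 + 48 + 50 + 51 + 51 + 49 + 48 + 48)/10 = 48.9000
Numerator Σ_{t=1}^{8}(y_t−ȳ)(y_{t+2}−ȳ) = -0.6200
Denominator Σ(y_t−ȳ)² = 16.9000
r_2 = -0.6200 / 16.9000 = -0.037

-0.037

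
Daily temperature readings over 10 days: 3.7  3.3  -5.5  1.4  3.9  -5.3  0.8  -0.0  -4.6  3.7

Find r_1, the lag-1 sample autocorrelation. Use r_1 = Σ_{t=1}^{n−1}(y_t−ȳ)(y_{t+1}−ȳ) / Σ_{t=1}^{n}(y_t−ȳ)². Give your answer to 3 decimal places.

Mean ȳ = (3.7 + 3.3 − 5.5 + 1.4 + 3.9 − 5.3 + 0.8 − 0.0 − 4.6 + 3.7)/10 = 0.1400
Numerator Σ_{t=1}^{9}(y_t−ȳ)(y_{t+1}−ȳ) = -49.2896
Denominator Σ(y_t−ȳ)² = 135.3840
r_1 = -49.2896 / 135.3840 = -0.364

-0.364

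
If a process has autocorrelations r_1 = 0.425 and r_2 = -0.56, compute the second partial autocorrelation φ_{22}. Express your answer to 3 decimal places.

-0.904

φ_{22} = (r_2 − r_1²) / (1 − r_1²)
r_1² = (0.425)² = 0.180625
Numerator = -0.56 − 0.1806 = -0.7406; denominator = 1 − 0.1806 = 0.8194
φ_{22} = -0.7406 / 0.8194 = -0.904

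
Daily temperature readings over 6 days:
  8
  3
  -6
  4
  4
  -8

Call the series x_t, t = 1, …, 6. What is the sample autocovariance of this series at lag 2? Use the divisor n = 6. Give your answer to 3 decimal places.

Mean x̄ = (8 + 3 − 6 + 4 + 4 − 8)/6 = 0.8333
Deviations: 7.1667, 2.1667, -6.8333, 3.1667, 3.1667, -8.8333
Σ_{t=1}^{4}(x_t−x̄)(x_{t+2}−x̄) = -91.7222
γ_2 = -91.7222 / 6 = -15.287

-15.287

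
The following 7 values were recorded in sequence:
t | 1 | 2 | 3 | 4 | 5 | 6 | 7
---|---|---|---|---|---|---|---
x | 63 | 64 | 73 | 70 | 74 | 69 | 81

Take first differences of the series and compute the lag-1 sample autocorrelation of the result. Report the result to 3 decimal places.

First differences Δx: 1, 9, -3, 4, -5, 12
Mean of differences = 3.0000
Numerator Σ(Δx_t−Δx̄)(Δx_{t+1}−Δx̄) = -134.0000
Denominator Σ(Δx_t−Δx̄)² = 222.0000
r_1(Δx) = -134.0000 / 222.0000 = -0.604

-0.604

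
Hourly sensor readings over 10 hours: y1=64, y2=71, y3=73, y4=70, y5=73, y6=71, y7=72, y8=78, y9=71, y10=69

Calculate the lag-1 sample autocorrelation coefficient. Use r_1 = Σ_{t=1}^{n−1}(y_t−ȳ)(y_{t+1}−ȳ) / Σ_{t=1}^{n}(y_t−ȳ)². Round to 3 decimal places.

0.007

Mean ȳ = (64 + 71 + 73 + 70 + 73 + 71 + 72 + 78 + 71 + 69)/10 = 71.2000
Numerator Σ_{t=1}^{9}(y_t−ȳ)(y_{t+1}−ȳ) = 0.7600
Denominator Σ(y_t−ȳ)² = 111.6000
r_1 = 0.7600 / 111.6000 = 0.007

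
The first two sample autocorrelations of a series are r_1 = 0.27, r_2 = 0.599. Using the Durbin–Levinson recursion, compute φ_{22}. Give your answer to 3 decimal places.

0.567

φ_{22} = (r_2 − r_1²) / (1 − r_1²)
r_1² = (0.27)² = 0.0729
Numerator = 0.599 − 0.0729 = 0.5261; denominator = 1 − 0.0729 = 0.9271
φ_{22} = 0.5261 / 0.9271 = 0.567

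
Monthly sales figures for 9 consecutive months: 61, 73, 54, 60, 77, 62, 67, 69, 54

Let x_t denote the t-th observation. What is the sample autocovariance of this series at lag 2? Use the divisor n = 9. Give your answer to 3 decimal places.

-14.336

Mean x̄ = (61 + 73 + 54 + 60 + 77 + 62 + 67 + 69 + 54)/9 = 64.1111
Σ_{t=1}^{7}(x_t−x̄)(x_{t+2}−x̄) = -129.0247
γ_2 = -129.0247 / 9 = -14.336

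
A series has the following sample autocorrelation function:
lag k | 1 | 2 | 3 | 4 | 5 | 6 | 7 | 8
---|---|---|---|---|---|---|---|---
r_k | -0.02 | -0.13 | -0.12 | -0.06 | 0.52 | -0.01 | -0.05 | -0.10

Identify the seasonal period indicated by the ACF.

5

The largest autocorrelation is r_5 = 0.52; the remaining lags stay at or below -0.01.
The dominant spike at lag 5 indicates a seasonal period of 5.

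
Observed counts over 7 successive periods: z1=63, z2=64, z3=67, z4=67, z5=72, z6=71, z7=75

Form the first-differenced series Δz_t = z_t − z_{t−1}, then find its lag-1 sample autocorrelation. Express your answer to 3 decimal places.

-0.857

First differences Δz: 1, 3, 0, 5, -1, 4
Mean of differences = 2.0000
Numerator Σ(Δz_t−Δz̄)(Δz_{t+1}−Δz̄) = -24.0000
Denominator Σ(Δz_t−Δz̄)² = 28.0000
r_1(Δz) = -24.0000 / 28.0000 = -0.857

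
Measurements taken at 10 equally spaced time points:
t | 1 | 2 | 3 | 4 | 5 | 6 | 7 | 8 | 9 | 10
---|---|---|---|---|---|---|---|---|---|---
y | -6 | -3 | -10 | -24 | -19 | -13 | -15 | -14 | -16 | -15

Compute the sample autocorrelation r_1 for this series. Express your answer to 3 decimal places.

0.420

Mean ȳ = (-6 − 3 − 10 − 24 − 19 − 13 − 15 − 14 − 16 − 15)/10 = -13.5000
Numerator Σ_{t=1}^{9}(y_t−ȳ)(y_{t+1}−ȳ) = 138.7500
Denominator Σ(y_t−ȳ)² = 330.5000
r_1 = 138.7500 / 330.5000 = 0.420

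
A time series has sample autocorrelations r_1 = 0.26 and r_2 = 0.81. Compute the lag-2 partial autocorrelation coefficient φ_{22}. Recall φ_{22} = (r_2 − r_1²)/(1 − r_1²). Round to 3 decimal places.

φ_{22} = (r_2 − r_1²) / (1 − r_1²)
r_1² = (0.26)² = 0.0676
Numerator = 0.81 − 0.0676 = 0.7424; denominator = 1 − 0.0676 = 0.9324
φ_{22} = 0.7424 / 0.9324 = 0.796

0.796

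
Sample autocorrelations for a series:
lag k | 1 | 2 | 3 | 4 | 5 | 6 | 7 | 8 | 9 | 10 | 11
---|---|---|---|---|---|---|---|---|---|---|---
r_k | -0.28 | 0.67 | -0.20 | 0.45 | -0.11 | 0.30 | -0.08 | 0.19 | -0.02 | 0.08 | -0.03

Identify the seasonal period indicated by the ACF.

The largest autocorrelation is r_2 = 0.67, with weaker echoes at lags 4 (0.45), 6 (0.30) and 8 (0.19); the remaining lags stay at or below 0.08.
The dominant spike at lag 2 indicates a seasonal period of 2.

2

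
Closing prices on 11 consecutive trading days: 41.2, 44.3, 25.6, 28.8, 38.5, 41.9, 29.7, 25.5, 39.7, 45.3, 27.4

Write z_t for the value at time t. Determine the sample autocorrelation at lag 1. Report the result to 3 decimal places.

Mean z̄ = (41.2 + 44.3 + 25.6 + 28.8 + 38.5 + 41.9 + 29.7 + 25.5 + 39.7 + 45.3 + 27.4)/11 = 35.2636
Numerator Σ_{t=1}^{10}(z_t−z̄)(z_{t+1}−z̄) = -30.9731
Denominator Σ(z_t−z̄)² = 615.1055
r_1 = -30.9731 / 615.1055 = -0.050

-0.050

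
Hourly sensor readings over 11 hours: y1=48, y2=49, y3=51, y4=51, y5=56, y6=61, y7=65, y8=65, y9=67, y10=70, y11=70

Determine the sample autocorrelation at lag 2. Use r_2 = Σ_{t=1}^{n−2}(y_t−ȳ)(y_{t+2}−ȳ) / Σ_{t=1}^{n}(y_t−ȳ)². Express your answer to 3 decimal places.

Mean ȳ = (48 + 49 + 51 + 51 + 56 + 61 + 65 + 65 + 67 + 70 + 70)/11 = 59.3636
Numerator Σ_{t=1}^{9}(y_t−ȳ)(y_{t+2}−ȳ) = 370.6446
Denominator Σ(y_t−ȳ)² = 738.5455
r_2 = 370.6446 / 738.5455 = 0.502

0.502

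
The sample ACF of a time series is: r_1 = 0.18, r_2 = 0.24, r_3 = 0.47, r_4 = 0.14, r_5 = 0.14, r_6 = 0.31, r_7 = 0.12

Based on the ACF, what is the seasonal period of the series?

3

The largest autocorrelation is r_3 = 0.47, with a weaker echo at lag 6 (0.31); the remaining lags stay at or below 0.24.
The dominant spike at lag 3 indicates a seasonal period of 3.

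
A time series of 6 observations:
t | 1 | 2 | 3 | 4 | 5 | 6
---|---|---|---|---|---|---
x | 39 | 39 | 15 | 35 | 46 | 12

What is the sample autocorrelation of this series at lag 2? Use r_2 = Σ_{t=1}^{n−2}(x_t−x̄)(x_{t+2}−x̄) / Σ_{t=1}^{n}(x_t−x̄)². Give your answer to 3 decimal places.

-0.418

Mean x̄ = (39 + 39 + 15 + 35 + 46 + 12)/6 = 31.0000
Deviations from mean: 8.0000, 8.0000, -16.0000, 4.0000, 15.0000, -19.0000
Σ(x_t−x̄)(x_{t+2}−x̄) = (-128.0000) + (32.0000) + (-240.0000) + (-76.0000) = -412.0000
Denominator Σ(x_t−x̄)² = 986.0000
r_2 = -412.0000 / 986.0000 = -0.418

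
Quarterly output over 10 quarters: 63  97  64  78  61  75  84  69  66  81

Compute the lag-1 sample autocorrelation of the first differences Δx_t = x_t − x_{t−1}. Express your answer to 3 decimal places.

-0.586

First differences Δx: 34, -33, 14, -17, 14, 9, -15, -3, 15
Mean of differences = 2.0000
Numerator Σ(Δx_t−Δx̄)(Δx_{t+1}−Δx̄) = -2011.0000
Denominator Σ(Δx_t−Δx̄)² = 3430.0000
r_1(Δx) = -2011.0000 / 3430.0000 = -0.586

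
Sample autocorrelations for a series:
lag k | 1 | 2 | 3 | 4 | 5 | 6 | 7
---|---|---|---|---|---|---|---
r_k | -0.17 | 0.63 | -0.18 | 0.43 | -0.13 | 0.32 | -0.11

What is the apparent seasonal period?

The largest autocorrelation is r_2 = 0.63, with weaker echoes at lags 4 (0.43) and 6 (0.32); the remaining lags stay at or below -0.11.
The dominant spike at lag 2 indicates a seasonal period of 2.

2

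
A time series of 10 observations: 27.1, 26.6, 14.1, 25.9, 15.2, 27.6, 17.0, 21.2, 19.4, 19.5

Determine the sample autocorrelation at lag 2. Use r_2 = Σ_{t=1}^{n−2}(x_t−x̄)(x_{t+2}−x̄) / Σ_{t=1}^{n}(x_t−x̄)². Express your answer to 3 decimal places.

Mean x̄ = (27.1 + 26.6 + 14.1 + 25.9 + 15.2 + 27.6 + 17.0 + 21.2 + 19.4 + 19.5)/10 = 21.3600
Numerator Σ_{t=1}^{8}(x_t−x̄)(x_{t+2}−x̄) = 89.8708
Denominator Σ(x_t−x̄)² = 236.9440
r_2 = 89.8708 / 236.9440 = 0.379

0.379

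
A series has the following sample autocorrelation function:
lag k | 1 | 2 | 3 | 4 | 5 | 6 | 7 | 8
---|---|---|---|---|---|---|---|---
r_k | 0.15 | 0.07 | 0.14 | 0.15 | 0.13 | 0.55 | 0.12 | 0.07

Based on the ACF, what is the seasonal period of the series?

The largest autocorrelation is r_6 = 0.55; the remaining lags stay at or below 0.15.
The dominant spike at lag 6 indicates a seasonal period of 6.

6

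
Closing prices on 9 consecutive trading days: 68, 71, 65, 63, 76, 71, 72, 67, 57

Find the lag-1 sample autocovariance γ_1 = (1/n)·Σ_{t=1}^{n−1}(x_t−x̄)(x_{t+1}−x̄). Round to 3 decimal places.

1.217

Mean x̄ = (68 + 71 + 65 + 63 + 76 + 71 + 72 + 67 + 57)/9 = 67.7778
Σ_{t=1}^{8}(x_t−x̄)(x_{t+1}−x̄) = 10.9506
γ_1 = 10.9506 / 9 = 1.217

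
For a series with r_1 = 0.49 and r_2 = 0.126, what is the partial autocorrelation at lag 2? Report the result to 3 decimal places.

-0.150

φ_{22} = (r_2 − r_1²) / (1 − r_1²)
r_1² = (0.49)² = 0.2401
Numerator = 0.126 − 0.2401 = -0.1141; denominator = 1 − 0.2401 = 0.7599
φ_{22} = -0.1141 / 0.7599 = -0.150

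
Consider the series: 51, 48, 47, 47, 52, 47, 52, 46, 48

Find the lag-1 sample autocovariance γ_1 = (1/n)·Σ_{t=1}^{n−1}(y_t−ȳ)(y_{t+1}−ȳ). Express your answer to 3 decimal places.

-2.383

Mean ȳ = (51 + 48 + 47 + 47 + 52 + 47 + 52 + 46 + 48)/9 = 48.6667
Σ_{t=1}^{8}(y_t−ȳ)(y_{t+1}−ȳ) = -21.4444
γ_1 = -21.4444 / 9 = -2.383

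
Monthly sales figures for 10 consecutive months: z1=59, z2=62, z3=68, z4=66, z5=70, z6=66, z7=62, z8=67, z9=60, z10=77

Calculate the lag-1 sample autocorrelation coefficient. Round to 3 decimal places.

Mean z̄ = (59 + 62 + 68 + 66 + 70 + 66 + 62 + 67 + 60 + 77)/10 = 65.7000
Numerator Σ_{t=1}^{9}(z_t−z̄)(z_{t+1}−z̄) = -58.1900
Denominator Σ(z_t−z̄)² = 258.1000
r_1 = -58.1900 / 258.1000 = -0.225

-0.225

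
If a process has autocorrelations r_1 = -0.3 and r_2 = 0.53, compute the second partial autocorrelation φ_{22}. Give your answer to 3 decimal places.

0.484

φ_{22} = (r_2 − r_1²) / (1 − r_1²)
r_1² = (-0.3)² = 0.09
Numerator = 0.53 − 0.0900 = 0.4400; denominator = 1 − 0.0900 = 0.9100
φ_{22} = 0.4400 / 0.9100 = 0.484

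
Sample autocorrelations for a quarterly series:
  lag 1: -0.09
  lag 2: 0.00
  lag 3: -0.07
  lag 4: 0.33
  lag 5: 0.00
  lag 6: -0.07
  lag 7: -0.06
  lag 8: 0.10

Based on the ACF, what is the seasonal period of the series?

The largest autocorrelation is r_4 = 0.33; the remaining lags stay at or below 0.10.
The dominant spike at lag 4 indicates a seasonal period of 4.

4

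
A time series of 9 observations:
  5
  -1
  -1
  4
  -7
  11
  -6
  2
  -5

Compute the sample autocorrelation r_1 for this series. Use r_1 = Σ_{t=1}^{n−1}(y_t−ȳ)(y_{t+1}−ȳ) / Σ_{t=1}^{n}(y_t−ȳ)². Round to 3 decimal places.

Mean ȳ = (5 − 1 − 1 + 4 − 7 + 11 − 6 + 2 − 5)/9 = 0.2222
Numerator Σ_{t=1}^{8}(y_t−ȳ)(y_{t+1}−ȳ) = -201.4938
Denominator Σ(y_t−ȳ)² = 277.5556
r_1 = -201.4938 / 277.5556 = -0.726

-0.726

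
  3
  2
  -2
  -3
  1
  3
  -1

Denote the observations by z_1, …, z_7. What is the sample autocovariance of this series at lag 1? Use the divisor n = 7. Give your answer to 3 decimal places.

Mean z̄ = (3 + 2 − 2 − 3 + 1 + 3 − 1)/7 = 0.4286
Deviations: 2.5714, 1.5714, -2.4286, -3.4286, 0.5714, 2.5714, -1.4286
Σ_{t=1}^{6}(z_t−z̄)(z_{t+1}−z̄) = 4.3878
γ_1 = 4.3878 / 7 = 0.627

0.627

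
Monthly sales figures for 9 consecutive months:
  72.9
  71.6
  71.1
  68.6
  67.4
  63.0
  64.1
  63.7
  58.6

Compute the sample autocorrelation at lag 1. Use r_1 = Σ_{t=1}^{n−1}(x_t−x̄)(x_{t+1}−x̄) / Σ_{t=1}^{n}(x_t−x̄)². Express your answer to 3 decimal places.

Mean x̄ = (72.9 + 71.6 + 71.1 + 68.6 + 67.4 + 63.0 + 64.1 + 63.7 + 58.6)/9 = 66.7778
Numerator Σ_{t=1}^{8}(x_t−x̄)(x_{t+1}−x̄) = 100.5517
Denominator Σ(x_t−x̄)² = 180.9156
r_1 = 100.5517 / 180.9156 = 0.556

0.556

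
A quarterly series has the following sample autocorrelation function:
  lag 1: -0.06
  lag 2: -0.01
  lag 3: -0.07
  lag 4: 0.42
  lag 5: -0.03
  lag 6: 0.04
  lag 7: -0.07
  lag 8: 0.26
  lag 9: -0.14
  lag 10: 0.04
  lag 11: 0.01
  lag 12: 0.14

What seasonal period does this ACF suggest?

4

The largest autocorrelation is r_4 = 0.42, with a weaker echo at lag 8 (0.26); the remaining lags stay at or below 0.14.
The dominant spike at lag 4 indicates a seasonal period of 4.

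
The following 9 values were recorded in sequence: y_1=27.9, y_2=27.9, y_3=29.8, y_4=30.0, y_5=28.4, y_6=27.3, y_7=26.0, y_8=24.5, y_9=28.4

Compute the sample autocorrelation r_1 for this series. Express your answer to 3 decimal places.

Mean ȳ = (27.9 + 27.9 + 29.8 + 30.0 + 28.4 + 27.3 + 26.0 + 24.5 + 28.4)/9 = 27.8000
Numerator Σ_{t=1}^{8}(y_t−ȳ)(y_{t+1}−ȳ) = 10.4900
Denominator Σ(y_t−ȳ)² = 23.9600
r_1 = 10.4900 / 23.9600 = 0.438

0.438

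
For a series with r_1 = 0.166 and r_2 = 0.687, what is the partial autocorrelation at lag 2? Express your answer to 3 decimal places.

φ_{22} = (r_2 − r_1²) / (1 − r_1²)
r_1² = (0.166)² = 0.027556
Numerator = 0.687 − 0.0276 = 0.6594; denominator = 1 − 0.0276 = 0.9724
φ_{22} = 0.6594 / 0.9724 = 0.678

0.678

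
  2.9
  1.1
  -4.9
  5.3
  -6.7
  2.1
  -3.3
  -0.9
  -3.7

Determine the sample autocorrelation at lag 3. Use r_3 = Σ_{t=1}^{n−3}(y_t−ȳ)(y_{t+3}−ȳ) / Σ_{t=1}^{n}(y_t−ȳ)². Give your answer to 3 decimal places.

-0.181

Mean ȳ = (2.9 + 1.1 − 4.9 + 5.3 − 6.7 + 2.1 − 3.3 − 0.9 − 3.7)/9 = -0.9000
Numerator Σ_{t=1}^{6}(y_t−ȳ)(y_{t+3}−ȳ) = -23.3200
Denominator Σ(y_t−ȳ)² = 129.1200
r_3 = -23.3200 / 129.1200 = -0.181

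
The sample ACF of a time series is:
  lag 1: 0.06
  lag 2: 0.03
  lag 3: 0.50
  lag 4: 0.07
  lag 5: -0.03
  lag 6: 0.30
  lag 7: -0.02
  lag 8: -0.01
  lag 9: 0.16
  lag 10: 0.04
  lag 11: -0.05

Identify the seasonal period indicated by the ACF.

The largest autocorrelation is r_3 = 0.50, with weaker echoes at lags 6 (0.30) and 9 (0.16); the remaining lags stay at or below 0.07.
The dominant spike at lag 3 indicates a seasonal period of 3.

3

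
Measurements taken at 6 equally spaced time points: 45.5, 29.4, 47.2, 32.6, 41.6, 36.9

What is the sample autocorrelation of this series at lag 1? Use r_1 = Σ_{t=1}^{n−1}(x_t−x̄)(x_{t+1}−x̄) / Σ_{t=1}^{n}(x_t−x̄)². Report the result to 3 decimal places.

Mean x̄ = (45.5 + 29.4 + 47.2 + 32.6 + 41.6 + 36.9)/6 = 38.8667
Deviations from mean: 6.6333, -9.4667, 8.3333, -6.2667, 2.7333, -1.9667
Numerator Σ_{t=1}^{5}(x_t−x̄)(x_{t+1}−x̄) = -216.4111
Denominator Σ(x_t−x̄)² = 253.6733
r_1 = -216.4111 / 253.6733 = -0.853

-0.853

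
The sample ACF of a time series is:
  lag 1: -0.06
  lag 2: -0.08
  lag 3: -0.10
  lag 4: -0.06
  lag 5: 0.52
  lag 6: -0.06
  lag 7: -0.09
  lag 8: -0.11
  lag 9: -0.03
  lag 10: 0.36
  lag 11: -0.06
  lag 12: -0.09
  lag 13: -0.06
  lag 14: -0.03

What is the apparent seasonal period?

The largest autocorrelation is r_5 = 0.52, with a weaker echo at lag 10 (0.36); the remaining lags stay at or below -0.03.
The dominant spike at lag 5 indicates a seasonal period of 5.

5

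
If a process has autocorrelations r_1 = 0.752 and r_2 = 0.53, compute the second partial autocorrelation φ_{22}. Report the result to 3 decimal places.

φ_{22} = (r_2 − r_1²) / (1 − r_1²)
r_1² = (0.752)² = 0.565504
Numerator = 0.53 − 0.5655 = -0.0355; denominator = 1 − 0.5655 = 0.4345
φ_{22} = -0.0355 / 0.4345 = -0.082

-0.082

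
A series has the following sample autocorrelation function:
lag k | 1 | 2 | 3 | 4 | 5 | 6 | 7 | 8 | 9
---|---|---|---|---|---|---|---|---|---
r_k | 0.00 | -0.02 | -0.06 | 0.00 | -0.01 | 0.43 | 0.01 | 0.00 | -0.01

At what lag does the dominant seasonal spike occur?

The largest autocorrelation is r_6 = 0.43; the remaining lags stay at or below 0.01.
The dominant spike at lag 6 indicates a seasonal period of 6.

6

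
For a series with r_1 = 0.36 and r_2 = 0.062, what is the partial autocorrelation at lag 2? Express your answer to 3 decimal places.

φ_{22} = (r_2 − r_1²) / (1 − r_1²)
r_1² = (0.36)² = 0.1296
Numerator = 0.062 − 0.1296 = -0.0676; denominator = 1 − 0.1296 = 0.8704
φ_{22} = -0.0676 / 0.8704 = -0.078

-0.078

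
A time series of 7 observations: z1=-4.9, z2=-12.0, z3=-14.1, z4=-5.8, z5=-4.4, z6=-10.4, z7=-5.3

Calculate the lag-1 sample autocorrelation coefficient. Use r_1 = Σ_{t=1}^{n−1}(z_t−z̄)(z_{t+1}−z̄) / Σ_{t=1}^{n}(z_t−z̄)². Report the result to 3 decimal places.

Mean z̄ = (-4.9 − 12.0 − 14.1 − 5.8 − 4.4 − 10.4 − 5.3)/7 = -8.1286
Numerator Σ_{t=1}^{6}(z_t−z̄)(z_{t+1}−z̄) = -9.4980
Denominator Σ(z_t−z̄)² = 93.5543
r_1 = -9.4980 / 93.5543 = -0.102

-0.102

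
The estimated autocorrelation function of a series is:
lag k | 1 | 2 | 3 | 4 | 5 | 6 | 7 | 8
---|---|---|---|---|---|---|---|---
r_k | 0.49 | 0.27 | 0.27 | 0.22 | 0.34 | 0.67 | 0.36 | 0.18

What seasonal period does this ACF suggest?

The largest autocorrelation is r_6 = 0.67; the remaining lags stay at or below 0.49. The elevated value at lag 1 (0.49), dropping to 0.27 at lag 2, reflects decaying short-term dependence rather than seasonality.
The dominant spike at lag 6 indicates a seasonal period of 6.

6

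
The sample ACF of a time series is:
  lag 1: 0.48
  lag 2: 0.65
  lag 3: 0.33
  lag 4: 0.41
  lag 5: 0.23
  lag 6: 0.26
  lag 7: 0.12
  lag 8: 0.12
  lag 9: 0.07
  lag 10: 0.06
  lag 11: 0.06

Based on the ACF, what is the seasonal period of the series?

The largest autocorrelation is r_2 = 0.65; the remaining lags stay at or below 0.48.
The dominant spike at lag 2 indicates a seasonal period of 2.

2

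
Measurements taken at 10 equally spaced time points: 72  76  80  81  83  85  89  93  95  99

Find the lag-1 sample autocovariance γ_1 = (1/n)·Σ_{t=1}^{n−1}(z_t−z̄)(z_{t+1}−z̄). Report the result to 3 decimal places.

Mean z̄ = (72 + 76 + 80 + 81 + 83 + 85 + 89 + 93 + 95 + 99)/10 = 85.3000
Σ_{t=1}^{9}(z_t−z̄)(z_{t+1}−z̄) = 441.3100
γ_1 = 441.3100 / 10 = 44.131

44.131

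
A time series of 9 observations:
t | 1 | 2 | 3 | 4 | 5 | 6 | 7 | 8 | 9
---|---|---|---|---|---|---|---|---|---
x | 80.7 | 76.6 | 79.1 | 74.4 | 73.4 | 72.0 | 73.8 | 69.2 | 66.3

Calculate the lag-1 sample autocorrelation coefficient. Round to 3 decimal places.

0.438

Mean x̄ = (80.7 + 76.6 + 79.1 + 74.4 + 73.4 + 72.0 + 73.8 + 69.2 + 66.3)/9 = 73.9444
Numerator Σ_{t=1}^{8}(x_t−x̄)(x_{t+1}−x̄) = 72.0247
Denominator Σ(x_t−x̄)² = 164.5222
r_1 = 72.0247 / 164.5222 = 0.438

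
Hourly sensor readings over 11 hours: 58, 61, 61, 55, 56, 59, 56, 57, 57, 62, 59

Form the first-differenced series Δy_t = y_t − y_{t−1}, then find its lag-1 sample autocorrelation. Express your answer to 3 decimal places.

First differences Δy: 3, 0, -6, 1, 3, -3, 1, 0, 5, -3
Mean of differences = 0.1000
Numerator Σ(Δy_t−Δȳ)(Δy_{t+1}−Δȳ) = -30.1100
Denominator Σ(Δy_t−Δȳ)² = 98.9000
r_1(Δy) = -30.1100 / 98.9000 = -0.304

-0.304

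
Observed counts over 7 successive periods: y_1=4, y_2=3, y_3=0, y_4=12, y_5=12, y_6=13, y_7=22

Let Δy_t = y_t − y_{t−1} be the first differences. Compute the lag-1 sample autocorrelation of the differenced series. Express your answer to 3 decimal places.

First differences Δy: -1, -3, 12, 0, 1, 9
Mean of differences = 3.0000
Numerator Σ(Δy_t−Δȳ)(Δy_{t+1}−Δȳ) = -63.0000
Denominator Σ(Δy_t−Δȳ)² = 182.0000
r_1(Δy) = -63.0000 / 182.0000 = -0.346

-0.346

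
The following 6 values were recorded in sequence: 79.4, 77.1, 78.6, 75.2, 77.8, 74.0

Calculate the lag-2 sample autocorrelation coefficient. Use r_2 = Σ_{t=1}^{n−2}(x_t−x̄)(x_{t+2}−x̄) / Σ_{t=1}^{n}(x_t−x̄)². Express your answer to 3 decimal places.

0.488

Mean x̄ = (79.4 + 77.1 + 78.6 + 75.2 + 77.8 + 74.0)/6 = 77.0167
Deviations from mean: 2.3833, 0.0833, 1.5833, -1.8167, 0.7833, -3.0167
Numerator Σ_{t=1}^{4}(x_t−x̄)(x_{t+2}−x̄) = 10.3428
Denominator Σ(x_t−x̄)² = 21.2083
r_2 = 10.3428 / 21.2083 = 0.488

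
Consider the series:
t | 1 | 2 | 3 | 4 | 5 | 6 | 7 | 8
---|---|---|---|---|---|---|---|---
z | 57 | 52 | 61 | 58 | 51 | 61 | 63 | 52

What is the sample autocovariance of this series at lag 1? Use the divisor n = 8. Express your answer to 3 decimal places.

Mean z̄ = (57 + 52 + 61 + 58 + 51 + 61 + 63 + 52)/8 = 56.8750
Σ_{t=1}^{7}(z_t−z̄)(z_{t+1}−z̄) = -51.5156
γ_1 = -51.5156 / 8 = -6.439

-6.439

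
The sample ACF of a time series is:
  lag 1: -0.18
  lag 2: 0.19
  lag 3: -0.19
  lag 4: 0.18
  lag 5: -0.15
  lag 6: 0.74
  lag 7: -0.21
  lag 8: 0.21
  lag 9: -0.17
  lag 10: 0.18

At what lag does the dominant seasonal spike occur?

The largest autocorrelation is r_6 = 0.74; the remaining lags stay at or below 0.21.
The dominant spike at lag 6 indicates a seasonal period of 6.

6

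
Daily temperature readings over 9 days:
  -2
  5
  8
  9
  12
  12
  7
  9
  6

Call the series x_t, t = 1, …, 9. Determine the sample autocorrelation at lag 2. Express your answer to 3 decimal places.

Mean x̄ = (-2 + 5 + 8 + 9 + 12 + 12 + 7 + 9 + 6)/9 = 7.3333
Σ(x_t−x̄)(x_{t+2}−x̄) = (-6.2222) + (-3.8889) + (3.1111) + (7.7778) + (-1.5556) + (7.7778) + (0.4444) = 7.4444
Denominator Σ(x_t−x̄)² = 144.0000
r_2 = 7.4444 / 144.0000 = 0.052

0.052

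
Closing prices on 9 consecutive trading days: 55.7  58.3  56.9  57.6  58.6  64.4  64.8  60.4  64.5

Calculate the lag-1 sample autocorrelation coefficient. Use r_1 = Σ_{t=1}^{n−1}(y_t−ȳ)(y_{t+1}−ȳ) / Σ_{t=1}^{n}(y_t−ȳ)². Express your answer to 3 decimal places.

Mean ȳ = (55.7 + 58.3 + 56.9 + 57.6 + 58.6 + 64.4 + 64.8 + 60.4 + 64.5)/9 = 60.1333
Numerator Σ_{t=1}^{8}(y_t−ȳ)(y_{t+1}−ȳ) = 41.9089
Denominator Σ(y_t−ȳ)² = 101.3600
r_1 = 41.9089 / 101.3600 = 0.413

0.413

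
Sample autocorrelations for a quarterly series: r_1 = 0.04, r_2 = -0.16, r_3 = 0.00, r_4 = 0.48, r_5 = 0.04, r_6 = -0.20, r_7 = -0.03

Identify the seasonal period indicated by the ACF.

The largest autocorrelation is r_4 = 0.48; the remaining lags stay at or below 0.04.
The dominant spike at lag 4 indicates a seasonal period of 4.

4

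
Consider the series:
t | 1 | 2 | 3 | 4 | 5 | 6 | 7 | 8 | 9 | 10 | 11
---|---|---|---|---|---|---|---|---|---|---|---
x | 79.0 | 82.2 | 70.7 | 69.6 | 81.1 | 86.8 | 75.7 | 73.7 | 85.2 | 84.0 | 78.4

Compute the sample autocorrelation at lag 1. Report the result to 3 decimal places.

0.103

Mean x̄ = (79.0 + 82.2 + 70.7 + 69.6 + 81.1 + 86.8 + 75.7 + 73.7 + 85.2 + 84.0 + 78.4)/11 = 78.7636
Numerator Σ_{t=1}^{10}(x_t−x̄)(x_{t+1}−x̄) = 34.4614
Denominator Σ(x_t−x̄)² = 334.9055
r_1 = 34.4614 / 334.9055 = 0.103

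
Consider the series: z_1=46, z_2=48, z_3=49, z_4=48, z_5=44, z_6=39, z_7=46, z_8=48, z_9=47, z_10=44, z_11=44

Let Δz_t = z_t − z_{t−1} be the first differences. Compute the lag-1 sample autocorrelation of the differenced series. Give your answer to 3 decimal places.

First differences Δz: 2, 1, -1, -4, -5, 7, 2, -1, -3, 0
Mean of differences = -0.2000
Numerator Σ(Δz_t−Δz̄)(Δz_{t+1}−Δz̄) = 4.1600
Denominator Σ(Δz_t−Δz̄)² = 109.6000
r_1(Δz) = 4.1600 / 109.6000 = 0.038

0.038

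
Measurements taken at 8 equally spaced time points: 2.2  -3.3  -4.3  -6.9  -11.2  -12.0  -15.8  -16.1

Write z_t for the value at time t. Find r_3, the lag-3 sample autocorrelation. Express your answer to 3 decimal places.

-0.009

Mean z̄ = (2.2 − 3.3 − 4.3 − 6.9 − 11.2 − 12.0 − 15.8 − 16.1)/8 = -8.4250
Σ(z_t−z̄)(z_{t+3}−z̄) = (16.2031) + (-14.2219) + (-14.7469) + (-11.2469) + (21.2981) = -2.7144
Denominator Σ(z_t−z̄)² = 292.2750
r_3 = -2.7144 / 292.2750 = -0.009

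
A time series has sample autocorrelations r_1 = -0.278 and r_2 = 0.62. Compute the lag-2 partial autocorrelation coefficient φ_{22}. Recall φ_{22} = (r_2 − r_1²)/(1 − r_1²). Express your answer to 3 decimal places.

0.588

φ_{22} = (r_2 − r_1²) / (1 − r_1²)
r_1² = (-0.278)² = 0.077284
Numerator = 0.62 − 0.0773 = 0.5427; denominator = 1 − 0.0773 = 0.9227
φ_{22} = 0.5427 / 0.9227 = 0.588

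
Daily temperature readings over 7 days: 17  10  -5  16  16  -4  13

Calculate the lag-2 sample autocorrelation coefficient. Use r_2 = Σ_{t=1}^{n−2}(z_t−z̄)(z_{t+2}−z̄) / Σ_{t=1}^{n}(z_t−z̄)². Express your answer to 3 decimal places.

Mean z̄ = (17 + 10 − 5 + 16 + 16 − 4 + 13)/7 = 9.0000
Σ(z_t−z̄)(z_{t+2}−z̄) = (-112.0000) + (7.0000) + (-98.0000) + (-91.0000) + (28.0000) = -266.0000
Denominator Σ(z_t−z̄)² = 544.0000
r_2 = -266.0000 / 544.0000 = -0.489

-0.489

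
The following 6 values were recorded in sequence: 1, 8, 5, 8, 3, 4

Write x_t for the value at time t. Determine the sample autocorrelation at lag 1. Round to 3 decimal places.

-0.396

Mean x̄ = (1 + 8 + 5 + 8 + 3 + 4)/6 = 4.8333
Numerator Σ_{t=1}^{5}(x_t−x̄)(x_{t+1}−x̄) = -15.3611
Denominator Σ(x_t−x̄)² = 38.8333
r_1 = -15.3611 / 38.8333 = -0.396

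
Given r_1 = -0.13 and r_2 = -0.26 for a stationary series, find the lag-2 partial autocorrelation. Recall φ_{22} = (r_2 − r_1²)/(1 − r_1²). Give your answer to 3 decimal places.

φ_{22} = (r_2 − r_1²) / (1 − r_1²)
r_1² = (-0.13)² = 0.0169
Numerator = -0.26 − 0.0169 = -0.2769; denominator = 1 − 0.0169 = 0.9831
φ_{22} = -0.2769 / 0.9831 = -0.282

-0.282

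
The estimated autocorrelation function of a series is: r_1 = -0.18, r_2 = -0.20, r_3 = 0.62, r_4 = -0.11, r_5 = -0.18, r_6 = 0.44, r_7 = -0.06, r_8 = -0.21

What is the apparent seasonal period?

3

The largest autocorrelation is r_3 = 0.62, with a weaker echo at lag 6 (0.44); the remaining lags stay at or below -0.06.
The dominant spike at lag 3 indicates a seasonal period of 3.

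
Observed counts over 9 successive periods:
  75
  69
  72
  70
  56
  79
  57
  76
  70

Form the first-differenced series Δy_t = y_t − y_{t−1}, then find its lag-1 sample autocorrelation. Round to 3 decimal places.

First differences Δy: -6, 3, -2, -14, 23, -22, 19, -6
Mean of differences = -0.6250
Numerator Σ(Δy_t−Δȳ)(Δy_{t+1}−Δȳ) = -1352.0156
Denominator Σ(Δy_t−Δȳ)² = 1651.8750
r_1(Δy) = -1352.0156 / 1651.8750 = -0.818

-0.818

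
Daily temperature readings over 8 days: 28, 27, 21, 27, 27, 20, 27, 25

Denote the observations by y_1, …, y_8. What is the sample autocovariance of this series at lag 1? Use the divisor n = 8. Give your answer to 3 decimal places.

-3.227

Mean ȳ = (28 + 27 + 21 + 27 + 27 + 20 + 27 + 25)/8 = 25.2500
Deviations: 2.7500, 1.7500, -4.2500, 1.7500, 1.7500, -5.2500, 1.7500, -0.2500
Σ_{t=1}^{7}(y_t−ȳ)(y_{t+1}−ȳ) = -25.8125
γ_1 = -25.8125 / 8 = -3.227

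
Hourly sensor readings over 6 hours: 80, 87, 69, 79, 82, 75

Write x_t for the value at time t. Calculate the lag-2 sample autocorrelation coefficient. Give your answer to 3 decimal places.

-0.230

Mean x̄ = (80 + 87 + 69 + 79 + 82 + 75)/6 = 78.6667
Deviations from mean: 1.3333, 8.3333, -9.6667, 0.3333, 3.3333, -3.6667
Σ(x_t−x̄)(x_{t+2}−x̄) = (-12.8889) + (2.7778) + (-32.2222) + (-1.2222) = -43.5556
Denominator Σ(x_t−x̄)² = 189.3333
r_2 = -43.5556 / 189.3333 = -0.230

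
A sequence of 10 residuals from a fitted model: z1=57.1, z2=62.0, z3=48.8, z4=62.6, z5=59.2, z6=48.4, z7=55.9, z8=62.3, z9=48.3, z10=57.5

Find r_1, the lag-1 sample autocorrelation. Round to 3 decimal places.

-0.488

Mean z̄ = (57.1 + 62.0 + 48.8 + 62.6 + 59.2 + 48.4 + 55.9 + 62.3 + 48.3 + 57.5)/10 = 56.2100
Numerator Σ_{t=1}^{9}(z_t−z̄)(z_{t+1}−z̄) = -147.1891
Denominator Σ(z_t−z̄)² = 301.4090
r_1 = -147.1891 / 301.4090 = -0.488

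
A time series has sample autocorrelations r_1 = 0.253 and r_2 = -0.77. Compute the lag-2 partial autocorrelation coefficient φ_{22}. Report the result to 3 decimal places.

-0.891

φ_{22} = (r_2 − r_1²) / (1 − r_1²)
r_1² = (0.253)² = 0.064009
Numerator = -0.77 − 0.0640 = -0.8340; denominator = 1 − 0.0640 = 0.9360
φ_{22} = -0.8340 / 0.9360 = -0.891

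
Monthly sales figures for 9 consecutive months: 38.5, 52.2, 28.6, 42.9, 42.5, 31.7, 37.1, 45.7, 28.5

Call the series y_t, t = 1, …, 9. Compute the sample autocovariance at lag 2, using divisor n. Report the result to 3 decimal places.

Mean ȳ = (38.5 + 52.2 + 28.6 + 42.9 + 42.5 + 31.7 + 37.1 + 45.7 + 28.5)/9 = 38.6333
Σ_{t=1}^{7}(y_t−ȳ)(y_{t+2}−ȳ) = -48.5422
γ_2 = -48.5422 / 9 = -5.394

-5.394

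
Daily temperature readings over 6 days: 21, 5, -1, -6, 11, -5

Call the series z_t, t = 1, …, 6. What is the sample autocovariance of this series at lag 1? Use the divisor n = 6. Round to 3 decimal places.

-11.644

Mean z̄ = (21 + 5 − 1 − 6 + 11 − 5)/6 = 4.1667
Deviations: 16.8333, 0.8333, -5.1667, -10.1667, 6.8333, -9.1667
Σ_{t=1}^{5}(z_t−z̄)(z_{t+1}−z̄) = -69.8611
γ_1 = -69.8611 / 6 = -11.644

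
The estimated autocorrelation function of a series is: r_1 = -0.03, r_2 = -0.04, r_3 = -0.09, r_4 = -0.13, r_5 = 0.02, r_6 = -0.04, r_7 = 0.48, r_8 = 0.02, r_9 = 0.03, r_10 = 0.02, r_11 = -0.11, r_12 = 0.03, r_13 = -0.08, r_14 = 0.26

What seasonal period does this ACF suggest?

The largest autocorrelation is r_7 = 0.48, with a weaker echo at lag 14 (0.26); the remaining lags stay at or below 0.03.
The dominant spike at lag 7 indicates a seasonal period of 7.

7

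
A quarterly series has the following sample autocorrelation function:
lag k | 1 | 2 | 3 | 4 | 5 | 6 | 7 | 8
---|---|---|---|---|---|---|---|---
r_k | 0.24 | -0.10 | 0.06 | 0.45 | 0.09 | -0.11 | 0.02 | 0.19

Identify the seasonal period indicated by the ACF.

The largest autocorrelation is r_4 = 0.45; the remaining lags stay at or below 0.24.
The dominant spike at lag 4 indicates a seasonal period of 4.

4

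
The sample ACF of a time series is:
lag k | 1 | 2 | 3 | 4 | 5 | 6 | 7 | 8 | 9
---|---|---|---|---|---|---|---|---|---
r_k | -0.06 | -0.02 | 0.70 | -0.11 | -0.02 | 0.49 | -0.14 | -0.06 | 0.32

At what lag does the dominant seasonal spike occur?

The largest autocorrelation is r_3 = 0.70, with weaker echoes at lags 6 (0.49) and 9 (0.32); the remaining lags stay at or below -0.02.
The dominant spike at lag 3 indicates a seasonal period of 3.

3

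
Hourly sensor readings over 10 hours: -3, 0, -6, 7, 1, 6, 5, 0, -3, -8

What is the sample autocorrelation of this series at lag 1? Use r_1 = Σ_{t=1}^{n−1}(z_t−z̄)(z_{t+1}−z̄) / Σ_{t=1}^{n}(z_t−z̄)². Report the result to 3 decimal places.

Mean z̄ = (-3 + 0 − 6 + 7 + 1 + 6 + 5 + 0 − 3 − 8)/10 = -0.1000
Numerator Σ_{t=1}^{9}(z_t−z̄)(z_{t+1}−z̄) = 25.9900
Denominator Σ(z_t−z̄)² = 228.9000
r_1 = 25.9900 / 228.9000 = 0.114

0.114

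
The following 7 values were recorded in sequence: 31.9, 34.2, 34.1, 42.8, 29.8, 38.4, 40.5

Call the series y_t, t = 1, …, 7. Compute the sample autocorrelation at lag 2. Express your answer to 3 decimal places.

Mean ȳ = (31.9 + 34.2 + 34.1 + 42.8 + 29.8 + 38.4 + 40.5)/7 = 35.9571
Deviations from mean: -4.0571, -1.7571, -1.8571, 6.8429, -6.1571, 2.4429, 4.5429
Numerator Σ_{t=1}^{5}(y_t−ȳ)(y_{t+2}−ȳ) = -4.3094
Denominator Σ(y_t−ȳ)² = 134.3371
r_2 = -4.3094 / 134.3371 = -0.032

-0.032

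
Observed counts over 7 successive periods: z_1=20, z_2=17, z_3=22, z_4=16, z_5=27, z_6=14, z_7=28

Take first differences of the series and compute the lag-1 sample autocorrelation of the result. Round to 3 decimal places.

-0.795

First differences Δz: -3, 5, -6, 11, -13, 14
Mean of differences = 1.3333
Numerator Σ(Δz_t−Δz̄)(Δz_{t+1}−Δz̄) = -433.7778
Denominator Σ(Δz_t−Δz̄)² = 545.3333
r_1(Δz) = -433.7778 / 545.3333 = -0.795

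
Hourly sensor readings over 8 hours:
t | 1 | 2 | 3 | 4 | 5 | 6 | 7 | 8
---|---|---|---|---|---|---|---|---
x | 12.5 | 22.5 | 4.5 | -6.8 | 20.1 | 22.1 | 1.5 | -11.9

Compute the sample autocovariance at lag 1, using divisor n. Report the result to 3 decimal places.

Mean x̄ = (12.5 + 22.5 + 4.5 − 6.8 + 20.1 + 22.1 + 1.5 − 11.9)/8 = 8.0625
Σ_{t=1}^{7}(x_t−x̄)(x_{t+1}−x̄) = 94.5323
γ_1 = 94.5323 / 8 = 11.817

11.817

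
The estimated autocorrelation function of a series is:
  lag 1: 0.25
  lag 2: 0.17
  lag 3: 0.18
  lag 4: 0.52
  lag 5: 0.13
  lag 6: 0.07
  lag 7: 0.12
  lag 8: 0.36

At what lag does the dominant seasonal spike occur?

The largest autocorrelation is r_4 = 0.52, with a weaker echo at lag 8 (0.36); the remaining lags stay at or below 0.25. The elevated value at lag 1 (0.25), dropping to 0.17 at lag 2, reflects decaying short-term dependence rather than seasonality.
The dominant spike at lag 4 indicates a seasonal period of 4.

4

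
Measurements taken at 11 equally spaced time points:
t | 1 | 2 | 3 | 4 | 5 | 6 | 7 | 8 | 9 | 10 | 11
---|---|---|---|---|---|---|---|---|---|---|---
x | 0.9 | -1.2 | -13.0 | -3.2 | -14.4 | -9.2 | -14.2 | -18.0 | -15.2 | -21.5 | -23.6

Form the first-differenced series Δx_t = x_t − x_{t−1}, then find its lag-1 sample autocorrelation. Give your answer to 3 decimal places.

First differences Δx: -2.1, -11.8, 9.8, -11.2, 5.2, -5.0, -3.8, 2.8, -6.3, -2.1
Mean of differences = -2.4500
Numerator Σ(Δx_t−Δx̄)(Δx_{t+1}−Δx̄) = -336.6475
Denominator Σ(Δx_t−Δx̄)² = 423.5250
r_1(Δx) = -336.6475 / 423.5250 = -0.795

-0.795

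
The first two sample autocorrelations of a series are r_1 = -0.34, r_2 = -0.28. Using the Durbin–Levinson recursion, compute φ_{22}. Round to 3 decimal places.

φ_{22} = (r_2 − r_1²) / (1 − r_1²)
r_1² = (-0.34)² = 0.1156
Numerator = -0.28 − 0.1156 = -0.3956; denominator = 1 − 0.1156 = 0.8844
φ_{22} = -0.3956 / 0.8844 = -0.447

-0.447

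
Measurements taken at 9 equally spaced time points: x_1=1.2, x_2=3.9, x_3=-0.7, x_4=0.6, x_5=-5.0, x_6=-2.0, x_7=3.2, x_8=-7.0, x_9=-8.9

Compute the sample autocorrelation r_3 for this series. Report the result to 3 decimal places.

Mean x̄ = (1.2 + 3.9 − 0.7 + 0.6 − 5.0 − 2.0 + 3.2 − 7.0 − 8.9)/9 = -1.6333
Σ(x_t−x̄)(x_{t+3}−x̄) = (6.3278) + (-18.6289) + (-0.3422) + (10.7944) + (18.0678) + (2.6644) = 18.8833
Denominator Σ(x_t−x̄)² = 160.9400
r_3 = 18.8833 / 160.9400 = 0.117

0.117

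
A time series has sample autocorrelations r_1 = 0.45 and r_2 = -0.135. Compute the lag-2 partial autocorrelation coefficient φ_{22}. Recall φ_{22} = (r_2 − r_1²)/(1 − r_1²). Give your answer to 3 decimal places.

-0.423

φ_{22} = (r_2 − r_1²) / (1 − r_1²)
r_1² = (0.45)² = 0.2025
Numerator = -0.135 − 0.2025 = -0.3375; denominator = 1 − 0.2025 = 0.7975
φ_{22} = -0.3375 / 0.7975 = -0.423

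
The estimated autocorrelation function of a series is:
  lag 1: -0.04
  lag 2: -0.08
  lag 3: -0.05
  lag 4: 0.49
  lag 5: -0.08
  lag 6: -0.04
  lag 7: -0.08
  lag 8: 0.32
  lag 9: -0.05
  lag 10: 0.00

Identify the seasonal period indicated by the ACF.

4

The largest autocorrelation is r_4 = 0.49, with a weaker echo at lag 8 (0.32); the remaining lags stay at or below 0.00.
The dominant spike at lag 4 indicates a seasonal period of 4.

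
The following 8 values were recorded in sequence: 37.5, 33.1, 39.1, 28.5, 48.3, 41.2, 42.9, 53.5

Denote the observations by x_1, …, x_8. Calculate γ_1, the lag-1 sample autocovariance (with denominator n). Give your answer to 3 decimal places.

Mean x̄ = (37.5 + 33.1 + 39.1 + 28.5 + 48.3 + 41.2 + 42.9 + 53.5)/8 = 40.5125
Deviations: -3.0125, -7.4125, -1.4125, -12.0125, 7.7875, 0.6875, 2.3875, 12.9875
Σ_{t=1}^{7}(x_t−x̄)(x_{t+1}−x̄) = -5.7764
γ_1 = -5.7764 / 8 = -0.722

-0.722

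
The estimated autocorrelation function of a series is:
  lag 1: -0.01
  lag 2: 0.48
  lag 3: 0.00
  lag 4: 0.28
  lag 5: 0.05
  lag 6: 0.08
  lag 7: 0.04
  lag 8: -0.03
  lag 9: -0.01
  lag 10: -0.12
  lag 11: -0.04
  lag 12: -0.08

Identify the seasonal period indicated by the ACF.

The largest autocorrelation is r_2 = 0.48, with a weaker echo at lag 4 (0.28); the remaining lags stay at or below 0.08.
The dominant spike at lag 2 indicates a seasonal period of 2.

2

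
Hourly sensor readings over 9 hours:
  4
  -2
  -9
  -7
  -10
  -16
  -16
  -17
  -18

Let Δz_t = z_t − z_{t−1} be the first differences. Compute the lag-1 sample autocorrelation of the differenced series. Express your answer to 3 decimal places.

-0.103

First differences Δz: -6, -7, 2, -3, -6, 0, -1, -1
Mean of differences = -2.7500
Numerator Σ(Δz_t−Δz̄)(Δz_{t+1}−Δz̄) = -7.8125
Denominator Σ(Δz_t−Δz̄)² = 75.5000
r_1(Δz) = -7.8125 / 75.5000 = -0.103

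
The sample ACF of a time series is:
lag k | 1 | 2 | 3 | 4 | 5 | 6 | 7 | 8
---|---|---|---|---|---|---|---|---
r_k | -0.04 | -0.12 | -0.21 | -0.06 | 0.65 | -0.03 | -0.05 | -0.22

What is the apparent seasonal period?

The largest autocorrelation is r_5 = 0.65; the remaining lags stay at or below -0.03.
The dominant spike at lag 5 indicates a seasonal period of 5.

5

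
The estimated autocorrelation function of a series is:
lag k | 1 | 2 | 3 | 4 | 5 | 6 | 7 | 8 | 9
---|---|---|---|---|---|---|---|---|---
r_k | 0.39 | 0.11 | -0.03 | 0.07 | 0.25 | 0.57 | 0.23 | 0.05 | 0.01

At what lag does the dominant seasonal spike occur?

The largest autocorrelation is r_6 = 0.57; the remaining lags stay at or below 0.39. The elevated value at lag 1 (0.39), dropping to 0.11 at lag 2, reflects decaying short-term dependence rather than seasonality.
The dominant spike at lag 6 indicates a seasonal period of 6.

6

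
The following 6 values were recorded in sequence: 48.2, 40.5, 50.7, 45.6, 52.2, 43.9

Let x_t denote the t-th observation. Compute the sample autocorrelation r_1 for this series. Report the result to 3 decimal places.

Mean x̄ = (48.2 + 40.5 + 50.7 + 45.6 + 52.2 + 43.9)/6 = 46.8500
Deviations from mean: 1.3500, -6.3500, 3.8500, -1.2500, 5.3500, -2.9500
Numerator Σ_{t=1}^{5}(x_t−x̄)(x_{t+1}−x̄) = -60.3025
Denominator Σ(x_t−x̄)² = 95.8550
r_1 = -60.3025 / 95.8550 = -0.629

-0.629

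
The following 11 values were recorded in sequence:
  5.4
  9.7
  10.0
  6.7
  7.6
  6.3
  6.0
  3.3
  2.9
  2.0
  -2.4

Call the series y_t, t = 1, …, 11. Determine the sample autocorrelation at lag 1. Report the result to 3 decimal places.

0.547

Mean ȳ = (5.4 + 9.7 + 10.0 + 6.7 + 7.6 + 6.3 + 6.0 + 3.3 + 2.9 + 2.0 − 2.4)/11 = 5.2273
Numerator Σ_{t=1}^{10}(y_t−ȳ)(y_{t+1}−ȳ) = 71.1393
Denominator Σ(y_t−ȳ)² = 130.0818
r_1 = 71.1393 / 130.0818 = 0.547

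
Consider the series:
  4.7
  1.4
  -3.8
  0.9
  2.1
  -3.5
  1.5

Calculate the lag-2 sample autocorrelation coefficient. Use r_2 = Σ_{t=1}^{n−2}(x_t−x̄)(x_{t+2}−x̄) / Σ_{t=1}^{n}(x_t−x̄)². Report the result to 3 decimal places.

-0.435

Mean x̄ = (4.7 + 1.4 − 3.8 + 0.9 + 2.1 − 3.5 + 1.5)/7 = 0.4714
Deviations from mean: 4.2286, 0.9286, -4.2714, 0.4286, 1.6286, -3.9714, 1.0286
Σ(x_t−x̄)(x_{t+2}−x̄) = (-18.0620) + (0.3980) + (-6.9563) + (-1.7020) + (1.6751) = -24.6473
Denominator Σ(x_t−x̄)² = 56.6543
r_2 = -24.6473 / 56.6543 = -0.435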